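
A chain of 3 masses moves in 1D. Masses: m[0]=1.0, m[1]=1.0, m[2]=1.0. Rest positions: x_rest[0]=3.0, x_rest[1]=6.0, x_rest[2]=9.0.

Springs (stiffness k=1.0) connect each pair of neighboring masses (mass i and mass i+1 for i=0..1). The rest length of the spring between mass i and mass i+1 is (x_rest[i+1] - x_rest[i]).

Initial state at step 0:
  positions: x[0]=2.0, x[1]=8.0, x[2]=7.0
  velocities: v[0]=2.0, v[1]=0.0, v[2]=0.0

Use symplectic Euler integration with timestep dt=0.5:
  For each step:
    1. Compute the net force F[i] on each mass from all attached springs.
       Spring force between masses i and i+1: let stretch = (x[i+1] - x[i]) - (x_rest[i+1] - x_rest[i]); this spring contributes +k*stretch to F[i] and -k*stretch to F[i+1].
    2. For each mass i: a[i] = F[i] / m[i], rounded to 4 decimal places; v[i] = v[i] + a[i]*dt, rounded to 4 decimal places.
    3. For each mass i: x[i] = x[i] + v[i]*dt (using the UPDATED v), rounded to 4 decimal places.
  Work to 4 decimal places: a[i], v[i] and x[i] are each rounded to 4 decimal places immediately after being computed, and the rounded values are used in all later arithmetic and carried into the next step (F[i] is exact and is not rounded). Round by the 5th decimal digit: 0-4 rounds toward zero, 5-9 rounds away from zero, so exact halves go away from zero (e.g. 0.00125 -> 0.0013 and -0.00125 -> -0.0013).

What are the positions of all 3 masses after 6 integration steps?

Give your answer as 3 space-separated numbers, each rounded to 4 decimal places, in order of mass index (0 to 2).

Answer: 2.9410 10.3217 9.7376

Derivation:
Step 0: x=[2.0000 8.0000 7.0000] v=[2.0000 0.0000 0.0000]
Step 1: x=[3.7500 6.2500 8.0000] v=[3.5000 -3.5000 2.0000]
Step 2: x=[5.3750 4.3125 9.3125] v=[3.2500 -3.8750 2.6250]
Step 3: x=[5.9844 3.8906 10.1250] v=[1.2188 -0.8438 1.6250]
Step 4: x=[5.3204 5.5508 10.1289] v=[-1.3281 3.3203 0.0078]
Step 5: x=[3.9640 8.2979 9.7383] v=[-2.7129 5.4942 -0.7813]
Step 6: x=[2.9410 10.3217 9.7376] v=[-2.0460 4.0475 -0.0015]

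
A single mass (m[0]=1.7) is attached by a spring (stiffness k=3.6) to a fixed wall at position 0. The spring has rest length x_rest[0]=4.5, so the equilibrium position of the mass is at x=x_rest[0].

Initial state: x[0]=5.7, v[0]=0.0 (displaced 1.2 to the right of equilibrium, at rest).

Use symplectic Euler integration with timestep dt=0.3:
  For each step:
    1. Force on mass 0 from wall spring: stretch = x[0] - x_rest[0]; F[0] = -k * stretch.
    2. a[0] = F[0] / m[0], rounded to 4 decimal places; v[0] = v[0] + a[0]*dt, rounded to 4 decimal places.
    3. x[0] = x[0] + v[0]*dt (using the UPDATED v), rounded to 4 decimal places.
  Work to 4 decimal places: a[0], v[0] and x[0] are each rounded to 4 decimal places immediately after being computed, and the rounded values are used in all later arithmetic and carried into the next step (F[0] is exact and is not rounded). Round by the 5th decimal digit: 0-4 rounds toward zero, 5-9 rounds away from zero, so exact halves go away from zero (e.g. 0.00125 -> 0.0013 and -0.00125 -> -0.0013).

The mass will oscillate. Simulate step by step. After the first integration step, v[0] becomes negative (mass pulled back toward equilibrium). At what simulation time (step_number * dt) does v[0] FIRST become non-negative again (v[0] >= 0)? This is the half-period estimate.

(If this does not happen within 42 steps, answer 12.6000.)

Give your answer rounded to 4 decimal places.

Step 0: x=[5.7000] v=[0.0000]
Step 1: x=[5.4713] v=[-0.7624]
Step 2: x=[5.0575] v=[-1.3795]
Step 3: x=[4.5374] v=[-1.7337]
Step 4: x=[4.0102] v=[-1.7575]
Step 5: x=[3.5763] v=[-1.4463]
Step 6: x=[3.3185] v=[-0.8595]
Step 7: x=[3.2858] v=[-0.1089]
Step 8: x=[3.4846] v=[0.6625]
First v>=0 after going negative at step 8, time=2.4000

Answer: 2.4000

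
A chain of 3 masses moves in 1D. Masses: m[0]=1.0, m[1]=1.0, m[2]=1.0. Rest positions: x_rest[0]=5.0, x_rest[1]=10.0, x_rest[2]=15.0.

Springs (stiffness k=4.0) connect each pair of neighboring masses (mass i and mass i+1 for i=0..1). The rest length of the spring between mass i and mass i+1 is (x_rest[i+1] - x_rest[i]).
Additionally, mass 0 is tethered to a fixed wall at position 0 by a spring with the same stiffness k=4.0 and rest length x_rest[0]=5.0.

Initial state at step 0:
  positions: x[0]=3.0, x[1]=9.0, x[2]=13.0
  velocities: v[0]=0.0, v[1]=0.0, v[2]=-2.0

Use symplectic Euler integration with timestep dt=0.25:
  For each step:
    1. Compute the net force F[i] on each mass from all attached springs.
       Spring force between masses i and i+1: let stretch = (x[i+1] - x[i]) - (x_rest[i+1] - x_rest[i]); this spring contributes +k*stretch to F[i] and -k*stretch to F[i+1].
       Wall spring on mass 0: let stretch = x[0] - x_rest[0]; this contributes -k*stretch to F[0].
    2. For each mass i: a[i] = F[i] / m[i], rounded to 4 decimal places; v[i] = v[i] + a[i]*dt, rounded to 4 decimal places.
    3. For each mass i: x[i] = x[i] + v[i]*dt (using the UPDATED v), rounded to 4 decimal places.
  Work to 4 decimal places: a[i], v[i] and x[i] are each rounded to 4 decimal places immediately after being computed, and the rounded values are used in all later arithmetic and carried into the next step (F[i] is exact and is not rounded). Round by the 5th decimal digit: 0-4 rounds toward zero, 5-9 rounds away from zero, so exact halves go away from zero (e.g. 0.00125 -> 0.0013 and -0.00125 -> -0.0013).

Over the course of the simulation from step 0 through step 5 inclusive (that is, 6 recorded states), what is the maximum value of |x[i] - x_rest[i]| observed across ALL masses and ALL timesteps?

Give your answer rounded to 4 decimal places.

Step 0: x=[3.0000 9.0000 13.0000] v=[0.0000 0.0000 -2.0000]
Step 1: x=[3.7500 8.5000 12.7500] v=[3.0000 -2.0000 -1.0000]
Step 2: x=[4.7500 7.8750 12.6875] v=[4.0000 -2.5000 -0.2500]
Step 3: x=[5.3438 7.6719 12.6719] v=[2.3750 -0.8125 -0.0625]
Step 4: x=[5.1836 8.1368 12.6563] v=[-0.6407 1.8594 -0.0625]
Step 5: x=[4.4658 8.9932 12.7608] v=[-2.8711 3.4257 0.4180]
Max displacement = 2.3437

Answer: 2.3437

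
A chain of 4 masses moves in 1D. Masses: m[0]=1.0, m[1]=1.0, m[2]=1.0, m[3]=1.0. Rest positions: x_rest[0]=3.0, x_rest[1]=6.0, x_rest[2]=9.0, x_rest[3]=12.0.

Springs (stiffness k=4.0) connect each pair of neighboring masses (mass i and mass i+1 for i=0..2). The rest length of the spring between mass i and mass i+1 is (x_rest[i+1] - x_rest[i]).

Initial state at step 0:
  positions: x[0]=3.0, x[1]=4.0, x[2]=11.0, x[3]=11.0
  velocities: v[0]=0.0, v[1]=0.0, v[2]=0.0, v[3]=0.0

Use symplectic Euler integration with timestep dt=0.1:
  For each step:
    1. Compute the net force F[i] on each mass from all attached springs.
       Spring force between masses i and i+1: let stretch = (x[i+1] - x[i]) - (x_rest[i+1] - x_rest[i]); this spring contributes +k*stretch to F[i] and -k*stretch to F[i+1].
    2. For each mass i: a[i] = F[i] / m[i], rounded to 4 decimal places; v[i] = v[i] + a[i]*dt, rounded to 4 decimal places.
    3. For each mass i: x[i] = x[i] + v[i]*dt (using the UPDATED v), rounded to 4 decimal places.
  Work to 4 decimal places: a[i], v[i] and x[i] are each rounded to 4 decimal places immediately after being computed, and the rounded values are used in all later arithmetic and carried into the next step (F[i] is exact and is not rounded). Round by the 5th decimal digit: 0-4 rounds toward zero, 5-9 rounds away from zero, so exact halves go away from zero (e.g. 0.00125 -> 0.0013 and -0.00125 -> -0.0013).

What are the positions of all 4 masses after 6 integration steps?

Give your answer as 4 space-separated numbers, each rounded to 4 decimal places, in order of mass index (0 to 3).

Answer: 2.0714 7.0524 7.3110 12.5651

Derivation:
Step 0: x=[3.0000 4.0000 11.0000 11.0000] v=[0.0000 0.0000 0.0000 0.0000]
Step 1: x=[2.9200 4.2400 10.7200 11.1200] v=[-0.8000 2.4000 -2.8000 1.2000]
Step 2: x=[2.7728 4.6864 10.1968 11.3440] v=[-1.4720 4.4640 -5.2320 2.2400]
Step 3: x=[2.5821 5.2767 9.4991 11.6421] v=[-1.9066 5.9027 -6.9773 2.9811]
Step 4: x=[2.3792 5.9281 8.7182 11.9745] v=[-2.0288 6.5138 -7.8091 3.3239]
Step 5: x=[2.1983 6.5491 7.9559 12.2966] v=[-1.8092 6.2103 -7.6226 3.2214]
Step 6: x=[2.0714 7.0524 7.3110 12.5651] v=[-1.2689 5.0327 -6.4490 2.6851]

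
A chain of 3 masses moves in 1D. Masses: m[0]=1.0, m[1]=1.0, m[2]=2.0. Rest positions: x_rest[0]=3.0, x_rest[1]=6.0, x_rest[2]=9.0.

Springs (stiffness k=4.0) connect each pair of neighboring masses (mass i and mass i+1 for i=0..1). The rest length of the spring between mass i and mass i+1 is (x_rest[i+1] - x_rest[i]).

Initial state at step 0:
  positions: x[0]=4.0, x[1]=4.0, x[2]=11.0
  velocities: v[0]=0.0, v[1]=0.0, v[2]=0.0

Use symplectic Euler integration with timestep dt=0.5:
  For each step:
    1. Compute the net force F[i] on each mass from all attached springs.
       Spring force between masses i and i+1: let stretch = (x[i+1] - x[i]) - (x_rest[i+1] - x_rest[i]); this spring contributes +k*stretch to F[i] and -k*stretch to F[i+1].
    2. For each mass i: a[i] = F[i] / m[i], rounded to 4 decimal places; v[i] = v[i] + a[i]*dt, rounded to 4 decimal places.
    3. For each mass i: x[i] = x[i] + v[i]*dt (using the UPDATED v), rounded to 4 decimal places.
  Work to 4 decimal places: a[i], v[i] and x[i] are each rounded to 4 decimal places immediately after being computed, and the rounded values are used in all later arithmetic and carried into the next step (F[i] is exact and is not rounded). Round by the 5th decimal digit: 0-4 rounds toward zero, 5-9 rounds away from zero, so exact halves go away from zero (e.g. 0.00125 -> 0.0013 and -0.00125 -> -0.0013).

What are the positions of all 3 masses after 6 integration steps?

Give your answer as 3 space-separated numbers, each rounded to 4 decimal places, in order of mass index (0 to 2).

Step 0: x=[4.0000 4.0000 11.0000] v=[0.0000 0.0000 0.0000]
Step 1: x=[1.0000 11.0000 9.0000] v=[-6.0000 14.0000 -4.0000]
Step 2: x=[5.0000 6.0000 9.5000] v=[8.0000 -10.0000 1.0000]
Step 3: x=[7.0000 3.5000 9.7500] v=[4.0000 -5.0000 0.5000]
Step 4: x=[2.5000 10.7500 8.3750] v=[-9.0000 14.5000 -2.7500]
Step 5: x=[3.2500 7.3750 9.6875] v=[1.5000 -6.7500 2.6250]
Step 6: x=[5.1250 2.1875 11.3438] v=[3.7500 -10.3750 3.3125]

Answer: 5.1250 2.1875 11.3438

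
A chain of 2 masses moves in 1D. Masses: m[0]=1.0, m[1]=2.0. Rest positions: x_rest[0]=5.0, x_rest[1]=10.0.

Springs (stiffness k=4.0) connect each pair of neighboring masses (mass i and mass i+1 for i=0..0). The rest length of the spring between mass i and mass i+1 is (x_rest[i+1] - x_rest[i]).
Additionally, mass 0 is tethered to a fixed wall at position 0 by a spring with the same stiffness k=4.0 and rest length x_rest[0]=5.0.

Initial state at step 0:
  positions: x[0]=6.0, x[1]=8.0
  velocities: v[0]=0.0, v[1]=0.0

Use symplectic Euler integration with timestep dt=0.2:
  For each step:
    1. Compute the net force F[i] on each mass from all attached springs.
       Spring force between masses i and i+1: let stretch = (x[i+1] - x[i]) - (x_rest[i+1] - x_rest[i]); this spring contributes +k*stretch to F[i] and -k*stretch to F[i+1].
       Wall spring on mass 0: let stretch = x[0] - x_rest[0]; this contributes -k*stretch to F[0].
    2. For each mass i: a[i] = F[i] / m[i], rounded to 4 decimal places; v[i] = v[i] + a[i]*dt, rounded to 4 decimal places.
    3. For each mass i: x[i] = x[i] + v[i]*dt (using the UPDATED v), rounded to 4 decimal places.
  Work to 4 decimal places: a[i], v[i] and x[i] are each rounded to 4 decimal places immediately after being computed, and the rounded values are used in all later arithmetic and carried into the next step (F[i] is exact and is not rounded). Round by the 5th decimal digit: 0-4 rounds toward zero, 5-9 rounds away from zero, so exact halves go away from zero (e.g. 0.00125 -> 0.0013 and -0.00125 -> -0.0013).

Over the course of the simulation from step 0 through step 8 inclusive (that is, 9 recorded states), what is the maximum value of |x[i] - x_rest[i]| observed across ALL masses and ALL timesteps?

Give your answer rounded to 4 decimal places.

Answer: 2.3431

Derivation:
Step 0: x=[6.0000 8.0000] v=[0.0000 0.0000]
Step 1: x=[5.3600 8.2400] v=[-3.2000 1.2000]
Step 2: x=[4.3232 8.6496] v=[-5.1840 2.0480]
Step 3: x=[3.2869 9.1131] v=[-5.1814 2.3174]
Step 4: x=[2.6569 9.5105] v=[-3.1500 1.9869]
Step 5: x=[2.6984 9.7596] v=[0.2074 1.2455]
Step 6: x=[3.4379 9.8438] v=[3.6976 0.4210]
Step 7: x=[4.6523 9.8155] v=[6.0720 -0.1414]
Step 8: x=[5.9484 9.7742] v=[6.4807 -0.2067]
Max displacement = 2.3431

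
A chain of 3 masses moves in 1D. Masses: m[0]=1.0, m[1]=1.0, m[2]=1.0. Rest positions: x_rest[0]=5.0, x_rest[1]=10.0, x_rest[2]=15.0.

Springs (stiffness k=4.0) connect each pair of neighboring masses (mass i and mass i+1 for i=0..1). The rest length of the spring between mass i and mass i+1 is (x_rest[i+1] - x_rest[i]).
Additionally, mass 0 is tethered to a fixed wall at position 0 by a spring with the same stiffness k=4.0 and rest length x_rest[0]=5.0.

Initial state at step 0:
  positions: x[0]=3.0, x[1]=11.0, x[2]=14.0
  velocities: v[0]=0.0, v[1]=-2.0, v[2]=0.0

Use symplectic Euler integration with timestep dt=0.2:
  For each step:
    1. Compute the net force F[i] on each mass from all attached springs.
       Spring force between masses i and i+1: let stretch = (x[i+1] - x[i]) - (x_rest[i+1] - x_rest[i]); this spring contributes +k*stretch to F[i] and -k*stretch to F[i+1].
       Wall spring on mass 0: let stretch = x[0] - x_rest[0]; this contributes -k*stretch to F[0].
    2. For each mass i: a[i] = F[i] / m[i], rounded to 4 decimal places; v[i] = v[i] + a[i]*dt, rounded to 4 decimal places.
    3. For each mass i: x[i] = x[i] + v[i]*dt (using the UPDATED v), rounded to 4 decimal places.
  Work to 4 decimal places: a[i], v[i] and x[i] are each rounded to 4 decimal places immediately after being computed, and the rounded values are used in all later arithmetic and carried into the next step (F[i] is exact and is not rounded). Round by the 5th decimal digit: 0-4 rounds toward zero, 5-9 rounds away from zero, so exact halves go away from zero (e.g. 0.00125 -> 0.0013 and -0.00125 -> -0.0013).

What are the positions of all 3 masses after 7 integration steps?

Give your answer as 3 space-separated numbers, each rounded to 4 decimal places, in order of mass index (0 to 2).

Step 0: x=[3.0000 11.0000 14.0000] v=[0.0000 -2.0000 0.0000]
Step 1: x=[3.8000 9.8000 14.3200] v=[4.0000 -6.0000 1.6000]
Step 2: x=[4.9520 8.3632 14.7168] v=[5.7600 -7.1840 1.9840]
Step 3: x=[5.8575 7.3972 14.8970] v=[4.5274 -4.8301 0.9011]
Step 4: x=[6.0721 7.3848 14.6773] v=[1.0732 -0.0620 -1.0987]
Step 5: x=[5.5252 8.3292 14.0908] v=[-2.7343 4.7218 -2.9327]
Step 6: x=[4.5429 9.7468 13.3824] v=[-4.9113 7.0879 -3.5420]
Step 7: x=[3.6664 10.9135 12.8923] v=[-4.3825 5.8333 -2.4505]

Answer: 3.6664 10.9135 12.8923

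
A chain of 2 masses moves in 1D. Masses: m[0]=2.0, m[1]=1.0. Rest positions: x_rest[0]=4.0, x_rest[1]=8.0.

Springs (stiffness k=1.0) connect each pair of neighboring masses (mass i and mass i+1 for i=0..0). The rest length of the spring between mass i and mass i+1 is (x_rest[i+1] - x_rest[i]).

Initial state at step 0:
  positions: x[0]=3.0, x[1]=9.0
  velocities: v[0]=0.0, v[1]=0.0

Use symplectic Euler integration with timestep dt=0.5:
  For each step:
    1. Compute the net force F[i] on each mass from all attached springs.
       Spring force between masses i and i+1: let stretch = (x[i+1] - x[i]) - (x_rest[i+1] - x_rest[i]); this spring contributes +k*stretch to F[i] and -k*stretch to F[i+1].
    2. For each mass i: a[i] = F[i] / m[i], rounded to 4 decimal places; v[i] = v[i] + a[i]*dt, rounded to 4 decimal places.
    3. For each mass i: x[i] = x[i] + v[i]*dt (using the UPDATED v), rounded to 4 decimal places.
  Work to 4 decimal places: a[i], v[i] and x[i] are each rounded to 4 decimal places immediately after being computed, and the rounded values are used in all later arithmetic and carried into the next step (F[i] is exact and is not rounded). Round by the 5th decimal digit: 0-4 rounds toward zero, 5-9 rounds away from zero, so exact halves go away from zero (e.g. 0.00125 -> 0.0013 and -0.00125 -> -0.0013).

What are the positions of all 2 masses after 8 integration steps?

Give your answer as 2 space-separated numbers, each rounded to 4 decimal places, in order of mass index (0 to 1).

Answer: 3.2843 8.4319

Derivation:
Step 0: x=[3.0000 9.0000] v=[0.0000 0.0000]
Step 1: x=[3.2500 8.5000] v=[0.5000 -1.0000]
Step 2: x=[3.6563 7.6875] v=[0.8125 -1.6250]
Step 3: x=[4.0665 6.8672] v=[0.8203 -1.6406]
Step 4: x=[4.3268 6.3467] v=[0.5205 -1.0410]
Step 5: x=[4.3396 6.3212] v=[0.0255 -0.0510]
Step 6: x=[4.1001 6.8003] v=[-0.4791 0.9582]
Step 7: x=[3.6981 7.6044] v=[-0.8041 1.6081]
Step 8: x=[3.2843 8.4319] v=[-0.8276 1.6550]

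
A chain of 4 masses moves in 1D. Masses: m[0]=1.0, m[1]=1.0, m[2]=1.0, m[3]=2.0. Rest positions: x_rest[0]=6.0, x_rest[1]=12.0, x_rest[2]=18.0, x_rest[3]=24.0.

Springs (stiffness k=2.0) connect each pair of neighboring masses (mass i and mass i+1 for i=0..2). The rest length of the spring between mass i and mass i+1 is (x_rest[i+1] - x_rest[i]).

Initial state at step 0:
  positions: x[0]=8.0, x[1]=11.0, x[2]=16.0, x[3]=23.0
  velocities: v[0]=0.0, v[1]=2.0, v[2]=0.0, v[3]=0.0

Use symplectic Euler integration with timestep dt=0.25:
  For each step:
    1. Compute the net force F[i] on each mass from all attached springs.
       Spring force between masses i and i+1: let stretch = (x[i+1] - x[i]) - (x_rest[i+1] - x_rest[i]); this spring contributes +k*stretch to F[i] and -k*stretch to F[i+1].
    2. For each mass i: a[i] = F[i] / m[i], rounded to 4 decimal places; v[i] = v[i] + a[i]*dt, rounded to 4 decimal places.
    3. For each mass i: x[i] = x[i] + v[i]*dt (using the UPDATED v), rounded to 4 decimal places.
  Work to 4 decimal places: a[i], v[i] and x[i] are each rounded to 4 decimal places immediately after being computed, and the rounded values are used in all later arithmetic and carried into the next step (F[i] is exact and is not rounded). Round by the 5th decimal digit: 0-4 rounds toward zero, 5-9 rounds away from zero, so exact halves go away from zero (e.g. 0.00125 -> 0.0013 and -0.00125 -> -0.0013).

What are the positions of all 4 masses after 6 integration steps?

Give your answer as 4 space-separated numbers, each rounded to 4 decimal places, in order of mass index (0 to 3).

Step 0: x=[8.0000 11.0000 16.0000 23.0000] v=[0.0000 2.0000 0.0000 0.0000]
Step 1: x=[7.6250 11.7500 16.2500 22.9375] v=[-1.5000 3.0000 1.0000 -0.2500]
Step 2: x=[7.0156 12.5469 16.7735 22.8320] v=[-2.4375 3.1875 2.0938 -0.4219]
Step 3: x=[6.3476 13.1807 17.5260 22.7229] v=[-2.6719 2.5352 3.0098 -0.4365]
Step 4: x=[5.7838 13.5035 18.3849 22.6640] v=[-2.2554 1.2913 3.4356 -0.2357]
Step 5: x=[5.4349 13.4715 19.1685 22.7126] v=[-1.3956 -0.1279 3.1345 0.1945]
Step 6: x=[5.3406 13.1471 19.6830 22.9147] v=[-0.3773 -1.2977 2.0581 0.8085]

Answer: 5.3406 13.1471 19.6830 22.9147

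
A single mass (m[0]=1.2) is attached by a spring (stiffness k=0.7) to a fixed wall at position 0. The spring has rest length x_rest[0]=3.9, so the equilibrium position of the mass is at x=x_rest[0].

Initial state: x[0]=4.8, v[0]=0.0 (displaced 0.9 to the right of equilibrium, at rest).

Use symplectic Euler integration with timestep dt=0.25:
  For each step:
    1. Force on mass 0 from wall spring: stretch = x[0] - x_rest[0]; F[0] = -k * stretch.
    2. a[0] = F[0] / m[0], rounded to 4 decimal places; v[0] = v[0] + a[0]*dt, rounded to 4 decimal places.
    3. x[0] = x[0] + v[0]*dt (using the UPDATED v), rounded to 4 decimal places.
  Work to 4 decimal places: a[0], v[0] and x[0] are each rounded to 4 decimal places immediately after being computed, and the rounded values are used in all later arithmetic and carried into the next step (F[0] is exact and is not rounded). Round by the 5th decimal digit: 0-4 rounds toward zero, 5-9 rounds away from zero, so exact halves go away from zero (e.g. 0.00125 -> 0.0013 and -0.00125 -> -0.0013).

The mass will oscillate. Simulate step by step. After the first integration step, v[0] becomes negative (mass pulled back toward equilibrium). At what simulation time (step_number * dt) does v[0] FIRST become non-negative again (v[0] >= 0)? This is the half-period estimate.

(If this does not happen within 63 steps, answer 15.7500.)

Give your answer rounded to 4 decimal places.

Step 0: x=[4.8000] v=[0.0000]
Step 1: x=[4.7672] v=[-0.1313]
Step 2: x=[4.7028] v=[-0.2578]
Step 3: x=[4.6091] v=[-0.3749]
Step 4: x=[4.4895] v=[-0.4783]
Step 5: x=[4.3484] v=[-0.5643]
Step 6: x=[4.1910] v=[-0.6297]
Step 7: x=[4.0230] v=[-0.6722]
Step 8: x=[3.8505] v=[-0.6902]
Step 9: x=[3.6798] v=[-0.6830]
Step 10: x=[3.5171] v=[-0.6509]
Step 11: x=[3.3683] v=[-0.5951]
Step 12: x=[3.2389] v=[-0.5176]
Step 13: x=[3.1336] v=[-0.4212]
Step 14: x=[3.0563] v=[-0.3094]
Step 15: x=[3.0097] v=[-0.1864]
Step 16: x=[2.9956] v=[-0.0566]
Step 17: x=[3.0144] v=[0.0753]
First v>=0 after going negative at step 17, time=4.2500

Answer: 4.2500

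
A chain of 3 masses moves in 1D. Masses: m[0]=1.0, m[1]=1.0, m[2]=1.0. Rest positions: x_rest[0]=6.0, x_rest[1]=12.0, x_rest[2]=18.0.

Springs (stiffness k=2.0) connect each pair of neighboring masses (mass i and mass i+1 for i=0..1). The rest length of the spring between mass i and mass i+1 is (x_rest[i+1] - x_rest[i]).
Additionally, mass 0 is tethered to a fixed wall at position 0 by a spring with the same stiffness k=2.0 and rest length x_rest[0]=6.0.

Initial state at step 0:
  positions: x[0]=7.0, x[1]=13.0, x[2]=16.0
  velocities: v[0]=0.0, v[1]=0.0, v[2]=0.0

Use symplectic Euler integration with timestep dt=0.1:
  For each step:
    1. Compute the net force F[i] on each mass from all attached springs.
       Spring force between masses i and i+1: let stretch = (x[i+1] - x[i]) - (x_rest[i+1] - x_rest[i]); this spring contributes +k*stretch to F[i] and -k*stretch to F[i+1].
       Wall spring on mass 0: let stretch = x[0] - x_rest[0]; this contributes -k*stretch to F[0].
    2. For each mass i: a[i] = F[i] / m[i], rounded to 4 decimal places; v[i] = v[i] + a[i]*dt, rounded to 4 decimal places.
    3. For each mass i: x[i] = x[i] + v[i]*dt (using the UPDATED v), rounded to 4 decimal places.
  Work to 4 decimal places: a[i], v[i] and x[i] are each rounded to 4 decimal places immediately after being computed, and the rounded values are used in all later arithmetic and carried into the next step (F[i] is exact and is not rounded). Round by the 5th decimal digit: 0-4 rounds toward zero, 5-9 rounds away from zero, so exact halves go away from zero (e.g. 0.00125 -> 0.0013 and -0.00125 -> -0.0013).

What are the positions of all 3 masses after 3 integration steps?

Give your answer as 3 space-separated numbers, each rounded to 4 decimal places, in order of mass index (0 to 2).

Answer: 6.8781 12.6558 16.3481

Derivation:
Step 0: x=[7.0000 13.0000 16.0000] v=[0.0000 0.0000 0.0000]
Step 1: x=[6.9800 12.9400 16.0600] v=[-0.2000 -0.6000 0.6000]
Step 2: x=[6.9396 12.8232 16.1776] v=[-0.4040 -1.1680 1.1760]
Step 3: x=[6.8781 12.6558 16.3481] v=[-0.6152 -1.6738 1.7051]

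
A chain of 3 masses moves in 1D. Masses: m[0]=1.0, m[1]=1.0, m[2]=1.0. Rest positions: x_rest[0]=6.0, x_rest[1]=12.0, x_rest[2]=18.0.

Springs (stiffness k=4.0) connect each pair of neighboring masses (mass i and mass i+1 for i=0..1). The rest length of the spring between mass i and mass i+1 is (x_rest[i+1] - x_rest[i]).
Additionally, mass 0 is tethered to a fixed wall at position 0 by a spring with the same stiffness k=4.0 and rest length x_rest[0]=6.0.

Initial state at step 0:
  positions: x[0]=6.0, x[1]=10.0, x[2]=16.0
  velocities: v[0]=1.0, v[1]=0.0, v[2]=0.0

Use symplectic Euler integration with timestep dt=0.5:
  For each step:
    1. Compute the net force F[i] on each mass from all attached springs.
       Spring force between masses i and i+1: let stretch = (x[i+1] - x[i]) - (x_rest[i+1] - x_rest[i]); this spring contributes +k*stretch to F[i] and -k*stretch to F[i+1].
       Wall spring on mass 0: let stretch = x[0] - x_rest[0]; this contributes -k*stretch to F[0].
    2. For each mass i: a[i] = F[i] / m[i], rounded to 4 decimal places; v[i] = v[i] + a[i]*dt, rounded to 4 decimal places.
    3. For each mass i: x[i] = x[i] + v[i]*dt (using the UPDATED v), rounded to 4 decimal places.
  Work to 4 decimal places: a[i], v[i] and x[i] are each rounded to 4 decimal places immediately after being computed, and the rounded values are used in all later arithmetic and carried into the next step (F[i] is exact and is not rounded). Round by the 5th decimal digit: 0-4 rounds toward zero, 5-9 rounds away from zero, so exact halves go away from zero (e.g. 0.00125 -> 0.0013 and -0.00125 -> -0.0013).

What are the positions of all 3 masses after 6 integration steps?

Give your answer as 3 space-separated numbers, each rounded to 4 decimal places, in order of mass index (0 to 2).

Answer: 6.5000 14.0000 20.0000

Derivation:
Step 0: x=[6.0000 10.0000 16.0000] v=[1.0000 0.0000 0.0000]
Step 1: x=[4.5000 12.0000 16.0000] v=[-3.0000 4.0000 0.0000]
Step 2: x=[6.0000 10.5000 18.0000] v=[3.0000 -3.0000 4.0000]
Step 3: x=[6.0000 12.0000 18.5000] v=[0.0000 3.0000 1.0000]
Step 4: x=[6.0000 14.0000 18.5000] v=[0.0000 4.0000 0.0000]
Step 5: x=[8.0000 12.5000 20.0000] v=[4.0000 -3.0000 3.0000]
Step 6: x=[6.5000 14.0000 20.0000] v=[-3.0000 3.0000 0.0000]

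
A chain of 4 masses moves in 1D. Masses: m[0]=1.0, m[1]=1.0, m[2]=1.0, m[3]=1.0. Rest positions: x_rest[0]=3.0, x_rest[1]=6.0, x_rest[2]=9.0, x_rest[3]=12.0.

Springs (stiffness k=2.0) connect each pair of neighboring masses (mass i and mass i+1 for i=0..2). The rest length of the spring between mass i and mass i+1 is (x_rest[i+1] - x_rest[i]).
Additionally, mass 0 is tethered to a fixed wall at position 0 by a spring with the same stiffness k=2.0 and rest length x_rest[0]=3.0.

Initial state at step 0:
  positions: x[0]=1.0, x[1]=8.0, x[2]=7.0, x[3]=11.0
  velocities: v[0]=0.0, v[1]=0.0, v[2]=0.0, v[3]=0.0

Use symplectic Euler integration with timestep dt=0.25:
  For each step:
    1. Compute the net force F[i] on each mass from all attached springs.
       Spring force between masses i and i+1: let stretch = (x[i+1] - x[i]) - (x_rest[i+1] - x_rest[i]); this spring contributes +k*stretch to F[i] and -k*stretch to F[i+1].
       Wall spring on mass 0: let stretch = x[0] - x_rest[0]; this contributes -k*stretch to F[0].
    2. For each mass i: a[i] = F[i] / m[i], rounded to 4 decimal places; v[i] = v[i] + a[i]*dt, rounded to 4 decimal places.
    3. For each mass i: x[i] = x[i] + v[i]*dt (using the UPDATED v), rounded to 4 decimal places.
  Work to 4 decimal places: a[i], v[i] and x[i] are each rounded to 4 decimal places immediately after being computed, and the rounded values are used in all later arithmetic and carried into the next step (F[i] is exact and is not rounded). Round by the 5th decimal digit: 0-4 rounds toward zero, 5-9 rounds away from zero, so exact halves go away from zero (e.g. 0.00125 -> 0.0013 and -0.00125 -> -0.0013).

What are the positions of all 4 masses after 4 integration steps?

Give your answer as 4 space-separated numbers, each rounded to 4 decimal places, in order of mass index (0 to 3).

Step 0: x=[1.0000 8.0000 7.0000 11.0000] v=[0.0000 0.0000 0.0000 0.0000]
Step 1: x=[1.7500 7.0000 7.6250 10.8750] v=[3.0000 -4.0000 2.5000 -0.5000]
Step 2: x=[2.9375 5.4219 8.5781 10.7188] v=[4.7500 -6.3125 3.8125 -0.6250]
Step 3: x=[4.0684 3.9278 9.4043 10.6700] v=[4.5235 -5.9766 3.3048 -0.1954]
Step 4: x=[4.6732 3.1358 9.7042 10.8380] v=[2.4190 -3.1681 1.1994 0.6718]

Answer: 4.6732 3.1358 9.7042 10.8380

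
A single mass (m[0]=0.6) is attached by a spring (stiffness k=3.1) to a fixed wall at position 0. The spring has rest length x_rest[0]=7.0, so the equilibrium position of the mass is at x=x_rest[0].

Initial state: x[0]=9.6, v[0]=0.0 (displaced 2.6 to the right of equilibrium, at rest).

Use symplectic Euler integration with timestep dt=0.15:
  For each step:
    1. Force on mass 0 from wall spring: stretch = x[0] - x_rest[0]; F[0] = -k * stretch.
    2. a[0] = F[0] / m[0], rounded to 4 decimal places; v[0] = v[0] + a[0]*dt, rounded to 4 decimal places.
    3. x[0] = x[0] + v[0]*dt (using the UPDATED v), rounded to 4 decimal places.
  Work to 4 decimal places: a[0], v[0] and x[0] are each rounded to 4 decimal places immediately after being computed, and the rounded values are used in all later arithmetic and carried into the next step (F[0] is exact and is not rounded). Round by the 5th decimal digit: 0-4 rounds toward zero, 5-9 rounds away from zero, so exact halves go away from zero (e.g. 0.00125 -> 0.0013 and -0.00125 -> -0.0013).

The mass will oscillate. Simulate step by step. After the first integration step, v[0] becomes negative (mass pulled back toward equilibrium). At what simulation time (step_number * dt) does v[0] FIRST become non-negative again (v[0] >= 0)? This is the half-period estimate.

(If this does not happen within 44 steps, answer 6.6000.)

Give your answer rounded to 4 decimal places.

Answer: 1.5000

Derivation:
Step 0: x=[9.6000] v=[0.0000]
Step 1: x=[9.2978] v=[-2.0150]
Step 2: x=[8.7284] v=[-3.7958]
Step 3: x=[7.9581] v=[-5.1353]
Step 4: x=[7.0764] v=[-5.8778]
Step 5: x=[6.1859] v=[-5.9370]
Step 6: x=[5.3900] v=[-5.3061]
Step 7: x=[4.7812] v=[-4.0584]
Step 8: x=[4.4304] v=[-2.3388]
Step 9: x=[4.3783] v=[-0.3474]
Step 10: x=[4.6310] v=[1.6844]
First v>=0 after going negative at step 10, time=1.5000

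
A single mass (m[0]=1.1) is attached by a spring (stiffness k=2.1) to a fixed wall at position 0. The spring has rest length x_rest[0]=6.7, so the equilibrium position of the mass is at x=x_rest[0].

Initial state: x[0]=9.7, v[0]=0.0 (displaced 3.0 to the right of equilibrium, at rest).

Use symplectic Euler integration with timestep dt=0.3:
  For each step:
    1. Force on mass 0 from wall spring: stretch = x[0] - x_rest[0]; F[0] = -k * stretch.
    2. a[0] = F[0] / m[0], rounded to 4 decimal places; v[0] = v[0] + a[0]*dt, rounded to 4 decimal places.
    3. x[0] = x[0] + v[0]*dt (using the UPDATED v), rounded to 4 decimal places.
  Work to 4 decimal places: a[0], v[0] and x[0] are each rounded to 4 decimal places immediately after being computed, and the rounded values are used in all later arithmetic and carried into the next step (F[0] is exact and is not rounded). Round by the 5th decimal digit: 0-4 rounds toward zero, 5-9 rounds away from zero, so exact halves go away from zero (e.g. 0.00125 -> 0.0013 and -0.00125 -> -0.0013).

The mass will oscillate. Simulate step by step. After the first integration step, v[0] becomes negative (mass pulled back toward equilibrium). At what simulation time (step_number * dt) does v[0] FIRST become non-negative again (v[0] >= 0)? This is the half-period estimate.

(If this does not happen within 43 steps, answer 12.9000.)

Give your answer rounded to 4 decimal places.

Step 0: x=[9.7000] v=[0.0000]
Step 1: x=[9.1845] v=[-1.7182]
Step 2: x=[8.2422] v=[-3.1411]
Step 3: x=[7.0349] v=[-4.0244]
Step 4: x=[5.7700] v=[-4.2162]
Step 5: x=[4.6649] v=[-3.6836]
Step 6: x=[3.9095] v=[-2.5180]
Step 7: x=[3.6336] v=[-0.9198]
Step 8: x=[3.8845] v=[0.8364]
First v>=0 after going negative at step 8, time=2.4000

Answer: 2.4000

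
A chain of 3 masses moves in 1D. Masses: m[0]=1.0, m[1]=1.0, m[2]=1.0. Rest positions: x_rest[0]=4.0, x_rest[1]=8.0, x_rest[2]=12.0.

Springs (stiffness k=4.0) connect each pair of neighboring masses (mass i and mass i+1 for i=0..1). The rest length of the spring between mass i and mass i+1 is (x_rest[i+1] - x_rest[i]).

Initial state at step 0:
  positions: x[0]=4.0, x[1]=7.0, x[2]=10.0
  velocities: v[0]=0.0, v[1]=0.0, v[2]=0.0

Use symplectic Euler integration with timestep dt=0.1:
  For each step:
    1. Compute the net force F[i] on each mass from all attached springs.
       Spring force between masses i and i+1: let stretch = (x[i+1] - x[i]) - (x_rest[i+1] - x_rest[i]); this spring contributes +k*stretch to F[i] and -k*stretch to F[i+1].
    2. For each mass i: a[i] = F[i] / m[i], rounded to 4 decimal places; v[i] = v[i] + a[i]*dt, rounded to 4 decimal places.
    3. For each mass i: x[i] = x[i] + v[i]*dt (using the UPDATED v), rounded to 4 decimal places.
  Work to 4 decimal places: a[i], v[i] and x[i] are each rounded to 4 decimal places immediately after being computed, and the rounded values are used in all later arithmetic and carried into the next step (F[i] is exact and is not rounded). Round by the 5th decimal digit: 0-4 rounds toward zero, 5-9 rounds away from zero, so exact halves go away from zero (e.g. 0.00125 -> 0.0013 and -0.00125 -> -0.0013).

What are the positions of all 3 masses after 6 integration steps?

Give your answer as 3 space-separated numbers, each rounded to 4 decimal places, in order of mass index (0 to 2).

Step 0: x=[4.0000 7.0000 10.0000] v=[0.0000 0.0000 0.0000]
Step 1: x=[3.9600 7.0000 10.0400] v=[-0.4000 0.0000 0.4000]
Step 2: x=[3.8816 7.0000 10.1184] v=[-0.7840 0.0000 0.7840]
Step 3: x=[3.7679 7.0000 10.2321] v=[-1.1366 0.0000 1.1366]
Step 4: x=[3.6235 7.0000 10.3765] v=[-1.4438 0.0000 1.4438]
Step 5: x=[3.4542 7.0000 10.5458] v=[-1.6932 0.0000 1.6932]
Step 6: x=[3.2667 7.0000 10.7333] v=[-1.8749 0.0000 1.8749]

Answer: 3.2667 7.0000 10.7333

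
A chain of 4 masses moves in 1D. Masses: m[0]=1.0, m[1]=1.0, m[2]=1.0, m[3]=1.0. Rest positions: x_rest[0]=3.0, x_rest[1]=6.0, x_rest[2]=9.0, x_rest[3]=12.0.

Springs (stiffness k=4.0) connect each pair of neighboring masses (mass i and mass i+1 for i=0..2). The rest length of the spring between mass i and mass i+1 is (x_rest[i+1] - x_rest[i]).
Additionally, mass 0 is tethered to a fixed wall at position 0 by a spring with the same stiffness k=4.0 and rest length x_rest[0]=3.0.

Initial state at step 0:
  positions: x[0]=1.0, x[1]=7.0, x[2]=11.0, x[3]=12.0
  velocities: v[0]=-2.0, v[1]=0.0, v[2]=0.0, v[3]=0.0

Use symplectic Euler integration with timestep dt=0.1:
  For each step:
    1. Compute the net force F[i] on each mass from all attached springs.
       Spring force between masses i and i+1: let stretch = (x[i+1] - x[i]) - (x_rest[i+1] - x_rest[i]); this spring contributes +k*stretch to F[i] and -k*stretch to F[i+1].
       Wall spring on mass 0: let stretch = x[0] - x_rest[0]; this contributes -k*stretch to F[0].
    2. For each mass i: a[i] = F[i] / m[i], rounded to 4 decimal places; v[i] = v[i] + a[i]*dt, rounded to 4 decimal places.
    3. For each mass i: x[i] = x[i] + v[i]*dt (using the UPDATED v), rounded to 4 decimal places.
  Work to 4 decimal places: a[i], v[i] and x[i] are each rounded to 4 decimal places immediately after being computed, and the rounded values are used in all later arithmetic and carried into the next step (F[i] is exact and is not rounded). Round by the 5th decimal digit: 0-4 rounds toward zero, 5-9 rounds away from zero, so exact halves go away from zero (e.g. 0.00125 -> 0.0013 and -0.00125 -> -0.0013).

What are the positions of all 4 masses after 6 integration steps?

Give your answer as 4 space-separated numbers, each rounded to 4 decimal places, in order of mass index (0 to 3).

Step 0: x=[1.0000 7.0000 11.0000 12.0000] v=[-2.0000 0.0000 0.0000 0.0000]
Step 1: x=[1.0000 6.9200 10.8800 12.0800] v=[0.0000 -0.8000 -1.2000 0.8000]
Step 2: x=[1.1968 6.7616 10.6496 12.2320] v=[1.9680 -1.5840 -2.3040 1.5200]
Step 3: x=[1.5683 6.5361 10.3270 12.4407] v=[3.7152 -2.2547 -3.2262 2.0870]
Step 4: x=[2.0758 6.2636 9.9373 12.6849] v=[5.0750 -2.7255 -3.8971 2.4415]
Step 5: x=[2.6678 5.9705 9.5106 12.9392] v=[5.9198 -2.9311 -4.2675 2.5425]
Step 6: x=[3.2852 5.6869 9.0794 13.1763] v=[6.1738 -2.8361 -4.3121 2.3711]

Answer: 3.2852 5.6869 9.0794 13.1763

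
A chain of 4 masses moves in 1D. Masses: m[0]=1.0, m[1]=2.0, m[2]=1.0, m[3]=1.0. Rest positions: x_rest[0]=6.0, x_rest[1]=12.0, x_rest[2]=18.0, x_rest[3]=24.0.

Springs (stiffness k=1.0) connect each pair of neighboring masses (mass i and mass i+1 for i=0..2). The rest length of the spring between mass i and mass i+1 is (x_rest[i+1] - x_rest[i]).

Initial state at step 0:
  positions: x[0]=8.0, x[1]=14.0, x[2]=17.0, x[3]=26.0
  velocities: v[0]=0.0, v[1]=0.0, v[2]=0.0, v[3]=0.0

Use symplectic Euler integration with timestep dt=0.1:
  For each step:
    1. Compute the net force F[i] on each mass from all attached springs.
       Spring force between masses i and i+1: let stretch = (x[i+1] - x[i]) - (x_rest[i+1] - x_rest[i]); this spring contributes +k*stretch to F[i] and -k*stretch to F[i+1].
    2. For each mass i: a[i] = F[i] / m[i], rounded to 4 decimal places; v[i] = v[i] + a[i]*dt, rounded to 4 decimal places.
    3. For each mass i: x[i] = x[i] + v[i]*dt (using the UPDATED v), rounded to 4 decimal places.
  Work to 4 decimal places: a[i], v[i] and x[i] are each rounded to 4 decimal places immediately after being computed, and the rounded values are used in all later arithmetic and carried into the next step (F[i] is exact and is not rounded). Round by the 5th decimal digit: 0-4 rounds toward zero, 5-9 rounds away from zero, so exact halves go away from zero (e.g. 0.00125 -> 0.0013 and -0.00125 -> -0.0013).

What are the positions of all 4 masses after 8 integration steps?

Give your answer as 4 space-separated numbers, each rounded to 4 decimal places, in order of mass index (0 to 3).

Answer: 7.9712 13.5485 18.8345 25.0976

Derivation:
Step 0: x=[8.0000 14.0000 17.0000 26.0000] v=[0.0000 0.0000 0.0000 0.0000]
Step 1: x=[8.0000 13.9850 17.0600 25.9700] v=[0.0000 -0.1500 0.6000 -0.3000]
Step 2: x=[7.9999 13.9555 17.1784 25.9109] v=[-0.0015 -0.2955 1.1835 -0.5910]
Step 3: x=[7.9993 13.9123 17.3519 25.8245] v=[-0.0059 -0.4321 1.7345 -0.8643]
Step 4: x=[7.9978 13.8567 17.5757 25.7133] v=[-0.0146 -0.5558 2.2378 -1.1116]
Step 5: x=[7.9949 13.7904 17.8437 25.5808] v=[-0.0287 -0.6628 2.6797 -1.3254]
Step 6: x=[7.9900 13.7154 18.1485 25.4309] v=[-0.0492 -0.7499 3.0481 -1.4991]
Step 7: x=[7.9823 13.6340 18.4818 25.2682] v=[-0.0767 -0.8145 3.3330 -1.6273]
Step 8: x=[7.9712 13.5485 18.8345 25.0976] v=[-0.1115 -0.8547 3.5269 -1.7059]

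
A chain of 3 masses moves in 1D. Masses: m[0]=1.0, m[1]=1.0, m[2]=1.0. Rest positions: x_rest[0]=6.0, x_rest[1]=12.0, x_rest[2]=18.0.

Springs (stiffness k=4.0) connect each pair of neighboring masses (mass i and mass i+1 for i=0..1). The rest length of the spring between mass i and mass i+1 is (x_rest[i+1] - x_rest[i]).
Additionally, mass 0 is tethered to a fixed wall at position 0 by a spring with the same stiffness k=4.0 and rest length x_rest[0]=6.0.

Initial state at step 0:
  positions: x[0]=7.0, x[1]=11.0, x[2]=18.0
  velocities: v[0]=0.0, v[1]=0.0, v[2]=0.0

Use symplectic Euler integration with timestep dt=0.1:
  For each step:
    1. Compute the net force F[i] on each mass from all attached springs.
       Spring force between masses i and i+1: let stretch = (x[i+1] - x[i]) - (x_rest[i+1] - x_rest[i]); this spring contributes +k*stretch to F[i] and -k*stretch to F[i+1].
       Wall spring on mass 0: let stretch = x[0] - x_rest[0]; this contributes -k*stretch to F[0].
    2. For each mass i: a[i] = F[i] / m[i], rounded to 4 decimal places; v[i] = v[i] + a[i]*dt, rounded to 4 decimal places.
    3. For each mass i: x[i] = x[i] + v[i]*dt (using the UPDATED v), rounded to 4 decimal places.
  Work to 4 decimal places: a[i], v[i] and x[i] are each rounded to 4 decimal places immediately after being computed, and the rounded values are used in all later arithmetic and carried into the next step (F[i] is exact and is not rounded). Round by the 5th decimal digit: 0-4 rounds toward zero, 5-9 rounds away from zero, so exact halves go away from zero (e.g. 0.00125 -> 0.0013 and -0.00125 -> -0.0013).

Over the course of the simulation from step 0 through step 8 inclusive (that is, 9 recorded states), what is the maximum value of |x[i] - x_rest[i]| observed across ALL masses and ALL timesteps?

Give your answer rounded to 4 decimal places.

Step 0: x=[7.0000 11.0000 18.0000] v=[0.0000 0.0000 0.0000]
Step 1: x=[6.8800 11.1200 17.9600] v=[-1.2000 1.2000 -0.4000]
Step 2: x=[6.6544 11.3440 17.8864] v=[-2.2560 2.2400 -0.7360]
Step 3: x=[6.3502 11.6421 17.7911] v=[-3.0419 2.9811 -0.9530]
Step 4: x=[6.0037 11.9745 17.6898] v=[-3.4652 3.3239 -1.0126]
Step 5: x=[5.6559 12.2967 17.5999] v=[-3.4784 3.2217 -0.8987]
Step 6: x=[5.3475 12.5654 17.5379] v=[-3.0844 2.6867 -0.6200]
Step 7: x=[5.1139 12.7443 17.5170] v=[-2.3362 1.7885 -0.2090]
Step 8: x=[4.9809 12.8088 17.5452] v=[-1.3296 0.6454 0.2819]
Max displacement = 1.0191

Answer: 1.0191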